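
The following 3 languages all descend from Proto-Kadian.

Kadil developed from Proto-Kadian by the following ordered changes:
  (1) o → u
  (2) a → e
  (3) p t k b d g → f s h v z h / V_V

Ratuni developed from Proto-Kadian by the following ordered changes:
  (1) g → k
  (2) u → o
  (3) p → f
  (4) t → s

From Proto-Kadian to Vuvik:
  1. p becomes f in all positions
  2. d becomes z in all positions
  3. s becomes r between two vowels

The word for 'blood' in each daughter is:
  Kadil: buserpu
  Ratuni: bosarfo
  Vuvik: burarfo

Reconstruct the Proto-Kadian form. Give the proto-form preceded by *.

Position 3: Kadil has s, Ratuni has s, Vuvik has r. Taking the neighbouring segments as reconstructed: Kadil s could go back to *t or *s; Ratuni s could go back to *t or *s; Vuvik r could go back to *s or *r — the one source consistent with every daughter is *s.
Position 6: Kadil has p, Ratuni has f, Vuvik has f. Kadil preserves p here (none of its changes turn any other segment into p), so the proto-segment is *p.
Position 4: Kadil has e, Ratuni has a, Vuvik has a. Ratuni preserves a here (none of its changes turn any other segment into a), so the proto-segment is *a.
Verify the candidate proto-form against each daughter:
Kadil: *busarpo > busarpu > buserpu  (by vowel merger, vowel merger)
Ratuni: start from *busarpo.
  rule 1: no change — busarpo
  rule 2 (vowel merger): busarpo → bosarpo
  rule 3 (unconditioned shift): bosarpo → bosarfo
  rule 4: no change — bosarfo
  ⇒ Ratuni bosarfo
Vuvik: *busarpo
  busarpo → busarfo   [unconditioned shift]
  busarfo (rule 2 does not apply)
  busarfo → burarfo   [rhotacism]
  giving Vuvik burarfo.
No other proto-form is consistent with every reflex, so the reconstruction is *busarpo.

*busarpo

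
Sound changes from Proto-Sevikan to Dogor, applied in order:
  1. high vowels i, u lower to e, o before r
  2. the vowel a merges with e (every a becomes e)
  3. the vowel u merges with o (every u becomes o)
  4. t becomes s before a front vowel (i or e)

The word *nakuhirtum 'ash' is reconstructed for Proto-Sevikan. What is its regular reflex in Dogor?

nekohertom

Dogor: start from *nakuhirtum.
  rule 1 (pre-rhotic lowering): nakuhirtum → nakuhertum
  rule 2 (vowel merger): nakuhertum → nekuhertum
  rule 3 (vowel merger): nekuhertum → nekohertom
  rule 4: no change — nekohertom
  ⇒ Dogor nekohertom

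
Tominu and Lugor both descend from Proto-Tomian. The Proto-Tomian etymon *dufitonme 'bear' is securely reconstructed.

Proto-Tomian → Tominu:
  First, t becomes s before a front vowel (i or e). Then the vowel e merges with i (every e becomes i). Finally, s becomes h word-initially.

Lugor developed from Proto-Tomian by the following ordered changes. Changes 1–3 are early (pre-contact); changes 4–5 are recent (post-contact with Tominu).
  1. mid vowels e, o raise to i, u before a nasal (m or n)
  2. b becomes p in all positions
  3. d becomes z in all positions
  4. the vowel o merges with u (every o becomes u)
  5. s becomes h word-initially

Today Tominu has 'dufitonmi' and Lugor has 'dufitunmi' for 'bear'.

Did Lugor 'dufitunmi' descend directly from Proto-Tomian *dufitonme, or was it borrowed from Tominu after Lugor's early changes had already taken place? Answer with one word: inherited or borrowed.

If inherited, *dufitonme would pass through all of Lugor's changes:
Lugor: *dufitonme
  dufitonme → dufitunme   [pre-nasal raising]
  dufitunme (rule 2 does not apply)
  dufitunme → zufitunme   [unconditioned shift]
  zufitunme (rule 4 does not apply)
  zufitunme (rule 5 does not apply)
  giving Lugor zufitunme.
If borrowed from Tominu 'dufitonmi' after the early changes, it would undergo only the recent ones:
  rule 4 (vowel merger): dufitonmi → dufitunmi
  rule 5 (debuccalisation): no change (dufitunmi)
  ⇒ as a loan: dufitunmi
Lugor 'dufitunmi' matches the loan outcome 'dufitunmi', not the inherited 'zufitunme' — it skipped the early Lugor changes, so it was borrowed from Tominu.

borrowed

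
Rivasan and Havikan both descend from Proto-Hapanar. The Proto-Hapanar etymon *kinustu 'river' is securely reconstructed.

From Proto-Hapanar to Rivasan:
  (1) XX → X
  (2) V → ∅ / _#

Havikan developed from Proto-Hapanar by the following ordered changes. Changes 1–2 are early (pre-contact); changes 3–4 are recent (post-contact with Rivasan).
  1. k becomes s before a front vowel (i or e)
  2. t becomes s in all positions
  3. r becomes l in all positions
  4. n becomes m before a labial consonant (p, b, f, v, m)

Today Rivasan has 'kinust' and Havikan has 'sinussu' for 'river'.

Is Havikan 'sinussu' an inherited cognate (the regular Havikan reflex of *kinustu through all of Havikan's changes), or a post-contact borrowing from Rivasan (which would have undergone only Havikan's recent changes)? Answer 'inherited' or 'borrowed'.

inherited

If inherited, *kinustu would pass through all of Havikan's changes:
Havikan: start from *kinustu.
  rule 1 (palatalisation): kinustu → sinustu
  rule 2 (unconditioned shift): sinustu → sinussu
  rule 3: no change — sinussu
  rule 4: no change — sinussu
  ⇒ Havikan sinussu
If borrowed from Rivasan 'kinust' after the early changes, it would undergo only the recent ones:
  rule 3 (unconditioned shift): no change (kinust)
  rule 4 (nasal place assimilation): no change (kinust)
  ⇒ as a loan: kinust
Havikan 'sinussu' matches the inherited outcome exactly, so it is an inherited cognate, not a loan.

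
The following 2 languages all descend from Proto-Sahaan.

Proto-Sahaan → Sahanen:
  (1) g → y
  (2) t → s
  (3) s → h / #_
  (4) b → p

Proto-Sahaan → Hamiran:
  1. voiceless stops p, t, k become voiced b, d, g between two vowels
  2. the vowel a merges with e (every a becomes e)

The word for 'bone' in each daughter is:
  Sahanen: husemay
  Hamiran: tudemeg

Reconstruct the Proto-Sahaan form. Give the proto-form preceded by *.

Position 3: Sahanen has s, Hamiran has d. Taking the neighbouring segments as reconstructed: Sahanen s could go back to *t or *s; Hamiran d could go back to *t or *d — the one source consistent with every daughter is *t.
Position 7: Sahanen has y, Hamiran has g. Taking the neighbouring segments as reconstructed: Sahanen y could go back to *g or *y; Hamiran g can only go back to *g — the one source consistent with every daughter is *g.
Verify the candidate proto-form against each daughter:
Sahanen: *tutemag > tutemay > susemay > husemay  (by unconditioned shift, unconditioned shift, debuccalisation)
Hamiran: *tutemag
  tutemag → tudemag   [intervocalic voicing]
  tudemag → tudemeg   [vowel merger]
  giving Hamiran tudemeg.
Only *tutemag yields all of Sahanen husemay, Hamiran tudemeg.

*tutemag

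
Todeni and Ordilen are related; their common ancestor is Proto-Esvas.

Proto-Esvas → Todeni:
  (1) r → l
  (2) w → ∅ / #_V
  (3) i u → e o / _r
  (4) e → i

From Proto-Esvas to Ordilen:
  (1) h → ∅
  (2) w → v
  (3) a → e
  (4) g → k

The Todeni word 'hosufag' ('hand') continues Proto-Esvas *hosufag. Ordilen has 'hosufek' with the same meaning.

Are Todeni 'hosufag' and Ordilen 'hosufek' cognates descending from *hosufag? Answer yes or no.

no

Derive the expected Ordilen reflex of *hosufag:
Ordilen: start from *hosufag.
  rule 1 (h-loss): hosufag → osufag
  rule 2: no change — osufag
  rule 3 (vowel merger): osufag → osufeg
  rule 4 (unconditioned shift): osufeg → osufek
  ⇒ Ordilen osufek
The regular Ordilen reflex would be 'osufek', but the attested form is 'hosufek'. The correspondence is irregular, so they are not cognates (the Ordilen form has a different source).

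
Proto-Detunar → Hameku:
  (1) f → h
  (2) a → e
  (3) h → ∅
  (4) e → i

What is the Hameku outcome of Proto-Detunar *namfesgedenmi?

nimisgidinmi

Hameku: *namfesgedenmi
  namfesgedenmi → namhesgedenmi   [unconditioned shift]
  namhesgedenmi → nemhesgedenmi   [vowel merger]
  nemhesgedenmi → nemesgedenmi   [h-loss]
  nemesgedenmi → nimisgidinmi   [vowel merger]
  giving Hameku nimisgidinmi.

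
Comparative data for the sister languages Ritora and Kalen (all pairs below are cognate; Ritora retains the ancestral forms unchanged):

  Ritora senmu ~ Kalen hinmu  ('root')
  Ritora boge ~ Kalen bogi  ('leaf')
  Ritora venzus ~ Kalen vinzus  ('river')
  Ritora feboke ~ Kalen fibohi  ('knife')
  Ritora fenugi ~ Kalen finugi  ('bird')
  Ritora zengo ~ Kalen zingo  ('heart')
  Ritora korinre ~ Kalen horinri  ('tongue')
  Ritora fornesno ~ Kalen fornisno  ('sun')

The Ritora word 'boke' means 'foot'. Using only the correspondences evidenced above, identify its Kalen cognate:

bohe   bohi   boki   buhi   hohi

bohi

feboke ~ fibohi — Ritora k corresponds to Kalen h between vowels (before a front vowel).
boge ~ bogi, feboke ~ fibohi — Ritora e corresponds to Kalen i word-finally.
Applying these to Ritora 'boke':
  boke → bohe   (k→h between vowels (before a front vowel))
  bohe → bohi   (e→i word-finally)
So the Kalen cognate is 'bohi'.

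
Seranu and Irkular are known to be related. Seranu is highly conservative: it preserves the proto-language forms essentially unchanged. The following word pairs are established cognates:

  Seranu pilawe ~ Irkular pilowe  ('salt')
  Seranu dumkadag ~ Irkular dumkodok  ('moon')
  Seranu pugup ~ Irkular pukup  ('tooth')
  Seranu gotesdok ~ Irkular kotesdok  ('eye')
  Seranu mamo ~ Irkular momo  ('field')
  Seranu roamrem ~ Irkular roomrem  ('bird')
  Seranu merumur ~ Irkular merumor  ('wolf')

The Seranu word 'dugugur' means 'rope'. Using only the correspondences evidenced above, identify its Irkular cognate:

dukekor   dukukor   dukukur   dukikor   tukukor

dukukor

pugup ~ pukup — Seranu g corresponds to Irkular k between vowels (before a back vowel).
merumur ~ merumor — Seranu u corresponds to Irkular o after a consonant, before r.
Applying these to Seranu 'dugugur':
  dugugur → dukugur   (g→k between vowels (before a back vowel))
  dukugur → dukukur   (g→k between vowels (before a back vowel))
  dukukur → dukukor   (u→o after a consonant, before r)
So the Irkular cognate is 'dukukor'.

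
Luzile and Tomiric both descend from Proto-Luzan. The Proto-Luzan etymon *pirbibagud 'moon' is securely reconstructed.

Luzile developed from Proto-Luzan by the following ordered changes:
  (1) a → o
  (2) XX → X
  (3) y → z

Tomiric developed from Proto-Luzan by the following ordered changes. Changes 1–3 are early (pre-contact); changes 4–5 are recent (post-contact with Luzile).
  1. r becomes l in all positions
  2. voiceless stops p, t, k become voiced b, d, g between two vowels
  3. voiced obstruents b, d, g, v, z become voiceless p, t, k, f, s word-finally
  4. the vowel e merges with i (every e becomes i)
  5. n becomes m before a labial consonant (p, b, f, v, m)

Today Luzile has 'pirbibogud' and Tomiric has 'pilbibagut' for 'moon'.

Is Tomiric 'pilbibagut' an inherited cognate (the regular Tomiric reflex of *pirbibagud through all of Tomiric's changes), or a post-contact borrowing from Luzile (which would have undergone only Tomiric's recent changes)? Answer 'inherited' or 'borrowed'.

If inherited, *pirbibagud would pass through all of Tomiric's changes:
Tomiric: start from *pirbibagud.
  rule 1 (unconditioned shift): pirbibagud → pilbibagud
  rule 2: no change — pilbibagud
  rule 3 (final devoicing): pilbibagud → pilbibagut
  rule 4: no change — pilbibagut
  rule 5: no change — pilbibagut
  ⇒ Tomiric pilbibagut
If borrowed from Luzile 'pirbibogud' after the early changes, it would undergo only the recent ones:
  rule 4 (vowel merger): no change (pirbibogud)
  rule 5 (nasal place assimilation): no change (pirbibogud)
  ⇒ as a loan: pirbibogud
Tomiric 'pilbibagut' matches the inherited outcome exactly, so it is an inherited cognate, not a loan.

inherited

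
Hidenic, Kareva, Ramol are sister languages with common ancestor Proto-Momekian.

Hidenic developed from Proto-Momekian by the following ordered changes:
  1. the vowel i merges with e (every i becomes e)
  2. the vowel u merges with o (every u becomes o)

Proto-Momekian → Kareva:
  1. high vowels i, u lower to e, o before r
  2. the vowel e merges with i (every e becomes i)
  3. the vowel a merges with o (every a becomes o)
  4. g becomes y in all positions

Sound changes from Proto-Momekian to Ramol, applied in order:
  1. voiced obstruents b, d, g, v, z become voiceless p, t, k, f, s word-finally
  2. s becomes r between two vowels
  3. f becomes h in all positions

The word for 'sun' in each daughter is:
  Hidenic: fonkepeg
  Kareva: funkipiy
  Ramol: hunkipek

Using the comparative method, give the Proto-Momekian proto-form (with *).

*funkipeg

Position 8: Hidenic has g, Kareva has y, Ramol has k. Hidenic preserves g here (none of its changes turn any other segment into g), so the proto-segment is *g.
Position 1: Hidenic has f, Kareva has f, Ramol has h. Hidenic preserves f here (none of its changes turn any other segment into f), so the proto-segment is *f.
Position 2: Hidenic has o, Kareva has u, Ramol has u. Kareva preserves u here (none of its changes turn any other segment into u), so the proto-segment is *u.
Verify the candidate proto-form against each daughter:
Hidenic: *funkipeg > funkepeg > fonkepeg  (by vowel merger, vowel merger)
Kareva: *funkipeg
  funkipeg (rule 1 does not apply)
  funkipeg → funkipig   [vowel merger]
  funkipig (rule 3 does not apply)
  funkipig → funkipiy   [unconditioned shift]
  giving Kareva funkipiy.
Ramol: *funkipeg
  funkipeg → funkipek   [final devoicing]
  funkipek (rule 2 does not apply)
  funkipek → hunkipek   [unconditioned shift]
  giving Ramol hunkipek.
Only *funkipeg yields all of Hidenic fonkepeg, Kareva funkipiy, Ramol hunkipek.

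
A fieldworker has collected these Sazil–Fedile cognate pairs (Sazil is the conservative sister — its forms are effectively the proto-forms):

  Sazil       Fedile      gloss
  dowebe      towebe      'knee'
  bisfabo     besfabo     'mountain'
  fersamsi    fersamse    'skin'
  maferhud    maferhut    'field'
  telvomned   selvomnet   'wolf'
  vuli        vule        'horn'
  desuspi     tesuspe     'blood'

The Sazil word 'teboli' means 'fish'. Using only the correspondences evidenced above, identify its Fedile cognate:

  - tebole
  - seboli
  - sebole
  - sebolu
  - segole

telvomned ~ selvomnet — Sazil t corresponds to Fedile s word-initially before a front vowel.
fersamsi ~ fersamse, vuli ~ vule — Sazil i corresponds to Fedile e word-finally.
Applying these to Sazil 'teboli':
  teboli → seboli   (t→s word-initially before a front vowel)
  seboli → sebole   (i→e word-finally)
So the Fedile cognate is 'sebole'.

sebole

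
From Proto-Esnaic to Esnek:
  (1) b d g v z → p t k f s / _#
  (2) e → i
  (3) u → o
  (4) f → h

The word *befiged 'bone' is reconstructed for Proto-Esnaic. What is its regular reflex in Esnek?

bihigit

Esnek: start from *befiged.
  rule 1 (final devoicing): befiged → befiget
  rule 2 (vowel merger): befiget → bifigit
  rule 3: no change — bifigit
  rule 4 (unconditioned shift): bifigit → bihigit
  ⇒ Esnek bihigit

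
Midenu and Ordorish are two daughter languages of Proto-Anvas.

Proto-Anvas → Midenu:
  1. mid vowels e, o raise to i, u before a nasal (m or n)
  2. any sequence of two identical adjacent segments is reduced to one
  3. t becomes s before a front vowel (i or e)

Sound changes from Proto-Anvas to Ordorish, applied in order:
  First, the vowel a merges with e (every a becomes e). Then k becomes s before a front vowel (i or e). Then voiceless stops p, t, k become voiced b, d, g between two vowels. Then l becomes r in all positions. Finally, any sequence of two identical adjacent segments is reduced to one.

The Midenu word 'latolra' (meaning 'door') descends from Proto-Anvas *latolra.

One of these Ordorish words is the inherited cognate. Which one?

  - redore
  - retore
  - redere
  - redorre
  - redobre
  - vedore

Ordorish: *latolra > letolre > ledolre > redorre > redore  (by vowel merger, intervocalic voicing, unconditioned shift, degemination)
Among the options, 'redore' alone shows every Ordorish change applied in order.

redore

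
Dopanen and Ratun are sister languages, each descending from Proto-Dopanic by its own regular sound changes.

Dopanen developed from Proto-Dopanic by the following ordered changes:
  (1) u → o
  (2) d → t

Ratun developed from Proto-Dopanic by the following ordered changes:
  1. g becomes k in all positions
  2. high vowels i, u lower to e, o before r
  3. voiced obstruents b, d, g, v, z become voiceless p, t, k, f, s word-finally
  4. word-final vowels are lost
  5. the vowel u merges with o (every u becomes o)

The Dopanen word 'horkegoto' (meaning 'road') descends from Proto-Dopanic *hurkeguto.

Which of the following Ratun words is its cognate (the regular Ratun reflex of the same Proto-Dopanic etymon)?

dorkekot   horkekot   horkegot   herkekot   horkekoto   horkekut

horkekot

Ratun: start from *hurkeguto.
  rule 1 (unconditioned shift): hurkeguto → hurkekuto
  rule 2 (pre-rhotic lowering): hurkekuto → horkekuto
  rule 3: no change — horkekuto
  rule 4 (apocope): horkekuto → horkekut
  rule 5 (vowel merger): horkekut → horkekot
  ⇒ Ratun horkekot
Only 'horkekot' matches the regular Ratun development of *hurkeguto.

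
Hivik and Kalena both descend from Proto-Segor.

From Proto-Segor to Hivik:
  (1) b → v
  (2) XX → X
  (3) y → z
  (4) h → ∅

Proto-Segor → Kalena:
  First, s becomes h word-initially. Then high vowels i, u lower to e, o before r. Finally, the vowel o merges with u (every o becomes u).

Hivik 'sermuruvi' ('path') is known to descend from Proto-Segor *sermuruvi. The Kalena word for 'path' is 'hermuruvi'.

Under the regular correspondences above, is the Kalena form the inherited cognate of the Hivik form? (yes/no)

yes

Derive the expected Kalena reflex of *sermuruvi:
Kalena: *sermuruvi > hermuruvi > hermoruvi > hermuruvi  (by debuccalisation, pre-rhotic lowering, vowel merger)
Kalena 'hermuruvi' matches the regular reflex exactly, so the pair is cognate.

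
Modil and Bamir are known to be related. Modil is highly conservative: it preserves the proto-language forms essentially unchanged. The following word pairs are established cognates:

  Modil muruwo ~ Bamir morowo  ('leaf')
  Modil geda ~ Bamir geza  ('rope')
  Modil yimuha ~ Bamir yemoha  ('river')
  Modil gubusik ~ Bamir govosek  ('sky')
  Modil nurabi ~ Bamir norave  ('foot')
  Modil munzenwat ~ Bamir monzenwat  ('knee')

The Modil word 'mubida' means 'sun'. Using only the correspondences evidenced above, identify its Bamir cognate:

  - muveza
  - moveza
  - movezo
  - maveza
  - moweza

moveza

gubusik ~ govosek — Modil u corresponds to Bamir o after a consonant, before a labial obstruent.
nurabi ~ norave — Modil b corresponds to Bamir v between vowels (before a front vowel).
gubusik ~ govosek — Modil i corresponds to Bamir e after a consonant, before a consonant other than r, m, n, p, b, f, v.
geda ~ geza — Modil d corresponds to Bamir z between vowels (before a back vowel).
Applying these to Modil 'mubida':
  mubida → mobida   (u→o after a consonant, before a labial obstruent)
  mobida → movida   (b→v between vowels (before a front vowel))
  movida → moveda   (i→e after a consonant, before a consonant other than r, m, n, p, b, f, v)
  moveda → moveza   (d→z between vowels (before a back vowel))
So the Bamir cognate is 'moveza'.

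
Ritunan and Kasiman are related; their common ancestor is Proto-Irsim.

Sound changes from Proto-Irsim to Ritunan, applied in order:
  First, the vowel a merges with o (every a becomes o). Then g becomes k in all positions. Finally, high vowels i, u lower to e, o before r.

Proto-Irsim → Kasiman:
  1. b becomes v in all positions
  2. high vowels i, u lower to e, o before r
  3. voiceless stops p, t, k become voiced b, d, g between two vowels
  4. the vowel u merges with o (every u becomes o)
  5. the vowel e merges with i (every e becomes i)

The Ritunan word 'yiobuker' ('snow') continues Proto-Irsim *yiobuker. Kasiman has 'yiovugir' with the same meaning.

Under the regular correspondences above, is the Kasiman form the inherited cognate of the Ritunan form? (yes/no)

Derive the expected Kasiman reflex of *yiobuker:
Kasiman: *yiobuker > yiovuker > yiovuger > yiovoger > yiovogir  (by unconditioned shift, intervocalic voicing, vowel merger, vowel merger)
The regular Kasiman reflex would be 'yiovogir', but the attested form is 'yiovugir'. The correspondence is irregular, so they are not cognates (the Kasiman form has a different source).

no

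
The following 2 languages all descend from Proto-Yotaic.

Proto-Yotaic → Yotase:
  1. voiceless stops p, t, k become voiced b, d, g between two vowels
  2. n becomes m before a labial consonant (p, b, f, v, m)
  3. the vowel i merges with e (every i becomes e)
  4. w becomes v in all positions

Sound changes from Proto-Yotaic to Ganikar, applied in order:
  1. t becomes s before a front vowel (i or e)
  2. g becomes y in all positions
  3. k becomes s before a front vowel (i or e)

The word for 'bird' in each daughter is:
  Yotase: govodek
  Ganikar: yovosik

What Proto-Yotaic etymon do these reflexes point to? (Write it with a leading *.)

*govotik

Position 1: Yotase has g, Ganikar has y. Taking the neighbouring segments as reconstructed: Yotase g can only go back to *g; Ganikar y could go back to *g or *y — the one source consistent with every daughter is *g.
Position 6: Yotase has e, Ganikar has i. Ganikar preserves i here (none of its changes turn any other segment into i), so the proto-segment is *i.
Verify the candidate proto-form against each daughter:
Yotase: start from *govotik.
  rule 1 (intervocalic voicing): govotik → govodik
  rule 2: no change — govodik
  rule 3 (vowel merger): govodik → govodek
  rule 4: no change — govodek
  ⇒ Yotase govodek
Ganikar: start from *govotik.
  rule 1 (palatalisation): govotik → govosik
  rule 2 (unconditioned shift): govosik → yovosik
  rule 3: no change — yovosik
  ⇒ Ganikar yovosik
No other proto-form is consistent with every reflex, so the reconstruction is *govotik.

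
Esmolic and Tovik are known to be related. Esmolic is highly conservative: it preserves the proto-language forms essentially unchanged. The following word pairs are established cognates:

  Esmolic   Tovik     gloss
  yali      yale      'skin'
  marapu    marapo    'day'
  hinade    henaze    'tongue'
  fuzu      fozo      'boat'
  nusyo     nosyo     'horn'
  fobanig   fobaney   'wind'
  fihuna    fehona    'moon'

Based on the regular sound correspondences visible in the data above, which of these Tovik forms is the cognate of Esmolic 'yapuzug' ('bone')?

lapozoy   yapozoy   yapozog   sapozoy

fuzu ~ fozo, nusyo ~ nosyo — Esmolic u corresponds to Tovik o after a consonant, before a consonant other than r, m, n, p, b, f, v.
fobanig ~ fobaney — Esmolic g corresponds to Tovik y word-finally.
Applying these to Esmolic 'yapuzug':
  yapuzug → yapozug   (u→o after a consonant, before a consonant other than r, m, n, p, b, f, v)
  yapozug → yapozog   (u→o after a consonant, before a consonant other than r, m, n, p, b, f, v)
  yapozog → yapozoy   (g→y word-finally)
So the Tovik cognate is 'yapozoy'.

yapozoy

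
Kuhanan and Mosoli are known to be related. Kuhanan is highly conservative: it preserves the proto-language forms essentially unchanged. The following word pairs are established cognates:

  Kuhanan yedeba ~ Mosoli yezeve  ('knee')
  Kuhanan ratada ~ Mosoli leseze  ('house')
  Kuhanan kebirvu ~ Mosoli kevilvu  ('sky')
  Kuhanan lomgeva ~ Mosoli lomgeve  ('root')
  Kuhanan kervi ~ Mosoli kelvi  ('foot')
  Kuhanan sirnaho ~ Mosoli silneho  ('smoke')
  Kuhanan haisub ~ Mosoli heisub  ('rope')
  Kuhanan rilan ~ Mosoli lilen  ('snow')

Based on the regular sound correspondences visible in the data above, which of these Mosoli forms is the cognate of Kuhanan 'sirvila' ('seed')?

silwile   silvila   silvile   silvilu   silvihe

silvile

kebirvu ~ kevilvu, kervi ~ kelvi — Kuhanan r corresponds to Mosoli l after a vowel, before a labial obstruent.
yedeba ~ yezeve, ratada ~ leseze — Kuhanan a corresponds to Mosoli e word-finally.
Applying these to Kuhanan 'sirvila':
  sirvila → silvila   (r→l after a vowel, before a labial obstruent)
  silvila → silvile   (a→e word-finally)
So the Mosoli cognate is 'silvile'.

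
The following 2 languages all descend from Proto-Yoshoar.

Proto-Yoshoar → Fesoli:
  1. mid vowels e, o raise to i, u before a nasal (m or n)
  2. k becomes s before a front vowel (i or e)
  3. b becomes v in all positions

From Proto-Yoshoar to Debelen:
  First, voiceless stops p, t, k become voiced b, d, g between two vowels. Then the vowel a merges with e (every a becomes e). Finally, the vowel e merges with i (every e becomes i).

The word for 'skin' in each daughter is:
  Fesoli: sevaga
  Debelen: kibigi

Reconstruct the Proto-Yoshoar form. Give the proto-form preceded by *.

Position 4: Fesoli has a, Debelen has i. Fesoli preserves a here (none of its changes turn any other segment into a), so the proto-segment is *a.
Position 6: Fesoli has a, Debelen has i. Fesoli preserves a here (none of its changes turn any other segment into a), so the proto-segment is *a.
Position 1: Fesoli has s, Debelen has k. Debelen preserves k here (none of its changes turn any other segment into k), so the proto-segment is *k.
Verify the candidate proto-form against each daughter:
Fesoli: *kebaga
  kebaga (rule 1 does not apply)
  kebaga → sebaga   [palatalisation]
  sebaga → sevaga   [unconditioned shift]
  giving Fesoli sevaga.
Debelen: *kebaga > kebege > kibigi  (by vowel merger, vowel merger)
No other proto-form is consistent with every reflex, so the reconstruction is *kebaga.

*kebaga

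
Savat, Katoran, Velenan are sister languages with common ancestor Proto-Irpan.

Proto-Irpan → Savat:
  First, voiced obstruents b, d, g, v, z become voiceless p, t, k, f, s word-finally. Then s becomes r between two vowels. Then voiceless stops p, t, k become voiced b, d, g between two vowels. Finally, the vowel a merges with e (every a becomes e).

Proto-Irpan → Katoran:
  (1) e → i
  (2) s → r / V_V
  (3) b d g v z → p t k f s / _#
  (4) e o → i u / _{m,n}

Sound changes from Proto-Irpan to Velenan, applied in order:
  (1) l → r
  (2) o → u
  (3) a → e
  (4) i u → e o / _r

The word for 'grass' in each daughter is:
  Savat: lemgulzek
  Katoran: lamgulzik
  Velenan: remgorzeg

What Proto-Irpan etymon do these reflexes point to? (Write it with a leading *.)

Position 9: Savat has k, Katoran has k, Velenan has g. Velenan preserves g here (none of its changes turn any other segment into g), so the proto-segment is *g.
Position 1: Savat has l, Katoran has l, Velenan has r. Savat preserves l here (none of its changes turn any other segment into l), so the proto-segment is *l.
Position 2: Savat has e, Katoran has a, Velenan has e. Katoran preserves a here (none of its changes turn any other segment into a), so the proto-segment is *a.
This points to *lamgulzeg. Verify forward in each daughter:
Savat: start from *lamgulzeg.
  rule 1 (final devoicing): lamgulzeg → lamgulzek
  rule 2: no change — lamgulzek
  rule 3: no change — lamgulzek
  rule 4 (vowel merger): lamgulzek → lemgulzek
  ⇒ Savat lemgulzek
Katoran: start from *lamgulzeg.
  rule 1 (vowel merger): lamgulzeg → lamgulzig
  rule 2: no change — lamgulzig
  rule 3 (final devoicing): lamgulzig → lamgulzik
  rule 4: no change — lamgulzik
  ⇒ Katoran lamgulzik
Velenan: *lamgulzeg
  lamgulzeg → ramgurzeg   [unconditioned shift]
  ramgurzeg (rule 2 does not apply)
  ramgurzeg → remgurzeg   [vowel merger]
  remgurzeg → remgorzeg   [pre-rhotic lowering]
  giving Velenan remgorzeg.
No other proto-form is consistent with every reflex, so the reconstruction is *lamgulzeg.

*lamgulzeg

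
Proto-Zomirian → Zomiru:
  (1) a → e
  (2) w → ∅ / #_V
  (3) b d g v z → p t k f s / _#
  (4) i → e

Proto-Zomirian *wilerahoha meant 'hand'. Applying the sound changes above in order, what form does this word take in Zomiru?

Zomiru: start from *wilerahoha.
  rule 1 (vowel merger): wilerahoha → wilerehohe
  rule 2 (glide loss): wilerehohe → ilerehohe
  rule 3: no change — ilerehohe
  rule 4 (vowel merger): ilerehohe → elerehohe
  ⇒ Zomiru elerehohe

elerehohe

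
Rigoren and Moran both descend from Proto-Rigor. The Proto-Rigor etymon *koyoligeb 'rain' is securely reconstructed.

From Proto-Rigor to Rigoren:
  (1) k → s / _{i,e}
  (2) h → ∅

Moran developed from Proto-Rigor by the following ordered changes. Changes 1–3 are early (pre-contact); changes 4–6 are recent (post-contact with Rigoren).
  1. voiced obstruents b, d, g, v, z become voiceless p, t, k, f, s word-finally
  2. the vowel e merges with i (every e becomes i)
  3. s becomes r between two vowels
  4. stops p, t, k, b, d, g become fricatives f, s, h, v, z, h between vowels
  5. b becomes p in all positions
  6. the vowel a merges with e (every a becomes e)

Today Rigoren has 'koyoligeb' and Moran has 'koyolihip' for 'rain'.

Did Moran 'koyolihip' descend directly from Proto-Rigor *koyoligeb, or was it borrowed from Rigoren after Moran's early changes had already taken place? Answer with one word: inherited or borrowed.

If inherited, *koyoligeb would pass through all of Moran's changes:
Moran: *koyoligeb > koyoligep > koyoligip > koyolihip  (by final devoicing, vowel merger, intervocalic lenition)
If borrowed from Rigoren 'koyoligeb' after the early changes, it would undergo only the recent ones:
  rule 4 (intervocalic lenition): koyoligeb → koyoliheb
  rule 5 (unconditioned shift): koyoliheb → koyolihep
  rule 6 (vowel merger): no change (koyolihep)
  ⇒ as a loan: koyolihep
Moran 'koyolihip' matches the inherited outcome exactly, so it is an inherited cognate, not a loan.

inherited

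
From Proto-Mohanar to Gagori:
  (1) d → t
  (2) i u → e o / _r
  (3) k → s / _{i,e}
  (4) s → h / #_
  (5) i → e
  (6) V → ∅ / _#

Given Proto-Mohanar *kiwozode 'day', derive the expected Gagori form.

hewozot

Gagori: *kiwozode
  kiwozode → kiwozote   [unconditioned shift]
  kiwozote (rule 2 does not apply)
  kiwozote → siwozote   [palatalisation]
  siwozote → hiwozote   [debuccalisation]
  hiwozote → hewozote   [vowel merger]
  hewozote → hewozot   [apocope]
  giving Gagori hewozot.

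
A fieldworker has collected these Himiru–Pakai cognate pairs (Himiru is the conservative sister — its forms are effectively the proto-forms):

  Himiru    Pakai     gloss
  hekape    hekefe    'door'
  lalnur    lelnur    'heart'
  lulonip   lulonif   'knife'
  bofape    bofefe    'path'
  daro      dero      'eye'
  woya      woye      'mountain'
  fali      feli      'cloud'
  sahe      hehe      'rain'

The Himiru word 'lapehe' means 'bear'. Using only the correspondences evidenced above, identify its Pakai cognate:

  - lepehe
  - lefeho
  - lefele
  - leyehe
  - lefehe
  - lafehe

hekape ~ hekefe, bofape ~ bofefe — Himiru a corresponds to Pakai e after a consonant, before a labial obstruent.
hekape ~ hekefe, bofape ~ bofefe — Himiru p corresponds to Pakai f between vowels (before a front vowel).
Applying these to Himiru 'lapehe':
  lapehe → lepehe   (a→e after a consonant, before a labial obstruent)
  lepehe → lefehe   (p→f between vowels (before a front vowel))
So the Pakai cognate is 'lefehe'.

lefehe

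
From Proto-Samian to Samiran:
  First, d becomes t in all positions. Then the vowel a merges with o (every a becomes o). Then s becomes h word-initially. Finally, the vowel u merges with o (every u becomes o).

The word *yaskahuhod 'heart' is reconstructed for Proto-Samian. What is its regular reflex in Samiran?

yoskohohot

Samiran: *yaskahuhod > yaskahuhot > yoskohuhot > yoskohohot  (by unconditioned shift, vowel merger, vowel merger)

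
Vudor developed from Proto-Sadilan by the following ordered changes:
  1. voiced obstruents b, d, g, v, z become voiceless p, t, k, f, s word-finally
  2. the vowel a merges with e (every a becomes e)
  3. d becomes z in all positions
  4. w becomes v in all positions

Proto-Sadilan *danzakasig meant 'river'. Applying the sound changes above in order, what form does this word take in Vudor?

zenzekesik

Vudor: *danzakasig > danzakasik > denzekesik > zenzekesik  (by final devoicing, vowel merger, unconditioned shift)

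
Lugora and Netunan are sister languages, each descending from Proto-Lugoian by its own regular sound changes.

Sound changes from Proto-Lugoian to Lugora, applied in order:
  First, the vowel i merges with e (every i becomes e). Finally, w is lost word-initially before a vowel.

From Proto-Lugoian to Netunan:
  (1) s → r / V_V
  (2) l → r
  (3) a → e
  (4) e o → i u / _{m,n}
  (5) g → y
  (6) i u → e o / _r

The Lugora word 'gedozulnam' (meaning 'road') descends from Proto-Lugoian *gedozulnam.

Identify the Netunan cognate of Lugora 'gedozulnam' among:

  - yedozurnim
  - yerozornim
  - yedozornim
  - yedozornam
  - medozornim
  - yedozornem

yedozornim

Netunan: *gedozulnam > gedozurnam > gedozurnem > gedozurnim > yedozurnim > yedozornim  (by unconditioned shift, vowel merger, pre-nasal raising, unconditioned shift, pre-rhotic lowering)
Among the options, 'yedozornim' alone shows every Netunan change applied in order.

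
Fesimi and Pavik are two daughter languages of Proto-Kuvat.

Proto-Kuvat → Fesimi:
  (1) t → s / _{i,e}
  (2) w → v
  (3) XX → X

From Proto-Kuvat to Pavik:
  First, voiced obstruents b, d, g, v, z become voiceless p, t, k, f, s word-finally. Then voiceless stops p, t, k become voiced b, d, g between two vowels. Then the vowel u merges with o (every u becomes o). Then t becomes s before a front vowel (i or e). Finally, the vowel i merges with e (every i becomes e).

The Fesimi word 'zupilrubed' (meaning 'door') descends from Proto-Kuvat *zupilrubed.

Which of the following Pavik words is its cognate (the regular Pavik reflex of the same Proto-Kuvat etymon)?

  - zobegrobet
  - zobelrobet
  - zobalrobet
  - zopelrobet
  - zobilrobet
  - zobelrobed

zobelrobet

Pavik: start from *zupilrubed.
  rule 1 (final devoicing): zupilrubed → zupilrubet
  rule 2 (intervocalic voicing): zupilrubet → zubilrubet
  rule 3 (vowel merger): zubilrubet → zobilrobet
  rule 4: no change — zobilrobet
  rule 5 (vowel merger): zobilrobet → zobelrobet
  ⇒ Pavik zobelrobet
Only 'zobelrobet' matches the regular Pavik development of *zupilrubed.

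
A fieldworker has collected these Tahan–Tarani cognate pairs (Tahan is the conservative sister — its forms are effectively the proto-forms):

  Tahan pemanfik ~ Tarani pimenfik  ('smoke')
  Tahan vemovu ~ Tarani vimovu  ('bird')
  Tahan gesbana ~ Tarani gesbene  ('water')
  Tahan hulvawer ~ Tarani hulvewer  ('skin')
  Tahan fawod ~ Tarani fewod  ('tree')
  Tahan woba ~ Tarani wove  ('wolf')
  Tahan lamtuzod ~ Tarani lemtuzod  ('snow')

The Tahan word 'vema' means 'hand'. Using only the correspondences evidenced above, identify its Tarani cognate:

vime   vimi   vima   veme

vime

pemanfik ~ pimenfik, vemovu ~ vimovu — Tahan e corresponds to Tarani i after a consonant, before a nasal.
gesbana ~ gesbene, woba ~ wove — Tahan a corresponds to Tarani e word-finally.
Applying these to Tahan 'vema':
  vema → vima   (e→i after a consonant, before a nasal)
  vima → vime   (a→e word-finally)
So the Tarani cognate is 'vime'.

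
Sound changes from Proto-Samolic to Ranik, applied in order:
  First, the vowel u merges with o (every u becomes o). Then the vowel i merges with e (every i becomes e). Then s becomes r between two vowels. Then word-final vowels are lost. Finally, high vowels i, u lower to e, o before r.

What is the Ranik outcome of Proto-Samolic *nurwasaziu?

norwaraze

Ranik: *nurwasaziu
  nurwasaziu → norwasazio   [vowel merger]
  norwasazio → norwasazeo   [vowel merger]
  norwasazeo → norwarazeo   [rhotacism]
  norwarazeo → norwaraze   [apocope]
  norwaraze (rule 5 does not apply)
  giving Ranik norwaraze.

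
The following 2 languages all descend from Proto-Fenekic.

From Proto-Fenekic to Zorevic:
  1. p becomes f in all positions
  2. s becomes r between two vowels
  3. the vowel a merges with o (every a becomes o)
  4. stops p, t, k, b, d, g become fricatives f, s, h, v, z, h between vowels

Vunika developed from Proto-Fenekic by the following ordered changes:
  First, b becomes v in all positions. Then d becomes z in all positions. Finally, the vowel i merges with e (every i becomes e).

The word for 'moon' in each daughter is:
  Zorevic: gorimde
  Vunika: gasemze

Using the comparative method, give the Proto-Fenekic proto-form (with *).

Position 2: Zorevic has o, Vunika has a. Vunika preserves a here (none of its changes turn any other segment into a), so the proto-segment is *a.
Position 4: Zorevic has i, Vunika has e. Zorevic preserves i here (none of its changes turn any other segment into i), so the proto-segment is *i.
Position 6: Zorevic has d, Vunika has z. Zorevic preserves d here (none of its changes turn any other segment into d), so the proto-segment is *d.
Verify the candidate proto-form against each daughter:
Zorevic: *gasimde
  gasimde (rule 1 does not apply)
  gasimde → garimde   [rhotacism]
  garimde → gorimde   [vowel merger]
  gorimde (rule 4 does not apply)
  giving Zorevic gorimde.
Vunika: *gasimde > gasimze > gasemze  (by unconditioned shift, vowel merger)
*gasimde is the unique common source.

*gasimde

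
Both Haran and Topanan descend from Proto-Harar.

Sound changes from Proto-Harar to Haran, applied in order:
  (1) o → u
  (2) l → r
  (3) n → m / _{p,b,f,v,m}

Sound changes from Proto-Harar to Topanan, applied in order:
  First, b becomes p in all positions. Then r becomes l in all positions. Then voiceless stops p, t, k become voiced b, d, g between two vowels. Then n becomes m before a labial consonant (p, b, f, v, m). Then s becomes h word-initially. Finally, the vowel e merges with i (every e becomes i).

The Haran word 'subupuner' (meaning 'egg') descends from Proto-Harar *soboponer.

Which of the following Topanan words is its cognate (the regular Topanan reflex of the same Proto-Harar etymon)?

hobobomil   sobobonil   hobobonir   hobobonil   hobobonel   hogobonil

Topanan: *soboponer > sopoponer > sopoponel > sobobonel > hobobonel > hobobonil  (by unconditioned shift, unconditioned shift, intervocalic voicing, debuccalisation, vowel merger)
Among the options, 'hobobonil' alone shows every Topanan change applied in order.

hobobonil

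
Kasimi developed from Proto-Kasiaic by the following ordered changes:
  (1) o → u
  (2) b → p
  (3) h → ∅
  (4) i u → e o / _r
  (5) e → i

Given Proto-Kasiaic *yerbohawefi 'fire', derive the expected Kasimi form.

yirpuawifi

Kasimi: *yerbohawefi > yerbuhawefi > yerpuhawefi > yerpuawefi > yirpuawifi  (by vowel merger, unconditioned shift, h-loss, vowel merger)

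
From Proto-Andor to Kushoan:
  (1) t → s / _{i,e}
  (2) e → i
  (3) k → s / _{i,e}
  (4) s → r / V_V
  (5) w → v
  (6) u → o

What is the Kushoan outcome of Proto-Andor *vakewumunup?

varivomonop

Kushoan: *vakewumunup
  vakewumunup (rule 1 does not apply)
  vakewumunup → vakiwumunup   [vowel merger]
  vakiwumunup → vasiwumunup   [palatalisation]
  vasiwumunup → variwumunup   [rhotacism]
  variwumunup → varivumunup   [unconditioned shift]
  varivumunup → varivomonop   [vowel merger]
  giving Kushoan varivomonop.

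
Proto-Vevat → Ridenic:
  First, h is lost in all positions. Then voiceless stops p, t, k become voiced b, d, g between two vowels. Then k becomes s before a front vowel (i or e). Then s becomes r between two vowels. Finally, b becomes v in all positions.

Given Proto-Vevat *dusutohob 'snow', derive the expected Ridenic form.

durudoov

Ridenic: start from *dusutohob.
  rule 1 (h-loss): dusutohob → dusutoob
  rule 2 (intervocalic voicing): dusutoob → dusudoob
  rule 3: no change — dusudoob
  rule 4 (rhotacism): dusudoob → durudoob
  rule 5 (unconditioned shift): durudoob → durudoov
  ⇒ Ridenic durudoov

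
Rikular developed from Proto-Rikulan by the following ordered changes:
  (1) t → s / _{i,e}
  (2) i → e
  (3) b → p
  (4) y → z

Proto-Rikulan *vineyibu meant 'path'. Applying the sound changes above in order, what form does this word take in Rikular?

venezepu

Rikular: *vineyibu > veneyebu > veneyepu > venezepu  (by vowel merger, unconditioned shift, unconditioned shift)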